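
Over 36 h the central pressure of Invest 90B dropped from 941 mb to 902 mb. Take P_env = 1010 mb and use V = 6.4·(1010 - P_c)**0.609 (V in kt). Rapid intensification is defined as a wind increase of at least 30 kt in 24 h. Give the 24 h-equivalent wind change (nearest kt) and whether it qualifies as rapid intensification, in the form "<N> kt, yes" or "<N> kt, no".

18 kt, no

V₁: ΔP = 69, V ≈ 6.4 × 69^0.609 ≈ 84.34 kt.
V₂: ΔP = 108, V ≈ 6.4 × 108^0.609 ≈ 110.80 kt.
ΔV over 36 h = 26.46 kt → 24 h equivalent = 26.46 × 24/36 ≈ 17.64 kt.
18 kt < 30 kt ⇒ not rapid intensification.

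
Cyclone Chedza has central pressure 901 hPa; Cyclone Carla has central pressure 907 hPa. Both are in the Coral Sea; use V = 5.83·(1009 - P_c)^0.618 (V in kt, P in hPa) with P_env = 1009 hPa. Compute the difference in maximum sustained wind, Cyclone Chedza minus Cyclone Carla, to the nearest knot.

4 kt

Cyclone Chedza: ΔP = 108; V ≈ 5.83 × 108^0.618 ≈ 105.27 kt.
Cyclone Carla: ΔP = 102; V ≈ 5.83 × 102^0.618 ≈ 101.62 kt.
Difference ≈ 105.27 − 101.62 = 3.65 → 4 kt.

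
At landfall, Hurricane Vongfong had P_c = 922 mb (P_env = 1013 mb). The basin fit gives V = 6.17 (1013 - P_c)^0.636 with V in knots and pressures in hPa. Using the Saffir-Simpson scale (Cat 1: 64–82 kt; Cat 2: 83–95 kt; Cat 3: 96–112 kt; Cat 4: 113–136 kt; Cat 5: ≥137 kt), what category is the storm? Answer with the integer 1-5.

3

ΔP = 1013 − 922 = 91 mb.
V ≈ 6.17 × 91^0.636 = 6.17 × 17.62 ≈ 109 kt.
109 kt falls in the Category 3 band.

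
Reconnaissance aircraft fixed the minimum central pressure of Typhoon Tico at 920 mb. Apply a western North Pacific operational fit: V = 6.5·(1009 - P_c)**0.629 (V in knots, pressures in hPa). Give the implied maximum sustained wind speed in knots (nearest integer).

109 kt

ΔP = 1009 − 920 = 89 mb.
89^0.629 ≈ 16.833.
V ≈ 6.5 × 16.833 ≈ 109.4 kt.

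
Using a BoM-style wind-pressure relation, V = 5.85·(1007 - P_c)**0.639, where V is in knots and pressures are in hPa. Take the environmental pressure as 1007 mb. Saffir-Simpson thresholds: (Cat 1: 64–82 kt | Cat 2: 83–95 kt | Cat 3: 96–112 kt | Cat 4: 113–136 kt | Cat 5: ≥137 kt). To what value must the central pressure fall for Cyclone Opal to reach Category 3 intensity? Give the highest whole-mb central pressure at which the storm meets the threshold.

927 mb

Category 3 begins at V = 96 kt.
Required ΔP = (96/5.85)^(1/0.639) = 16.410^1.565 ≈ 79.72 mb.
P_c ≤ 1007 − 79.72 = 927.28, so the highest integer P_c is 927 mb.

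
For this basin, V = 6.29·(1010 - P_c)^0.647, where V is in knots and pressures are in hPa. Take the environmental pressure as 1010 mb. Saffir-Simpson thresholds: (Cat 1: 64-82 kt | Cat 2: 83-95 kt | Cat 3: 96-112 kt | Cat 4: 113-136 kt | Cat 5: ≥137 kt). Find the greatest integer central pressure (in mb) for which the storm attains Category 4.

Category 4 begins at V = 113 kt.
Required ΔP = (113/6.29)^(1/0.647) = 17.965^1.546 ≈ 86.86 mb.
P_c ≤ 1010 − 86.86 = 923.14, so the highest integer P_c is 923 mb.

923 mb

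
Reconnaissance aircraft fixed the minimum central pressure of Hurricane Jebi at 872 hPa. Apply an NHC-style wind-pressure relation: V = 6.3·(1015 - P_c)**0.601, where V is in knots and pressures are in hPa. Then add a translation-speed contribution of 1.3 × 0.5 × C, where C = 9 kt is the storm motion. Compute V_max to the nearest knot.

130 kt

ΔP = 1015 − 872 = 143 hPa.
143^0.601 ≈ 19.740.
V ≈ 6.3 × 19.740 ≈ 124.4 kt.
Translation term: 1.3 × 0.5 × 9 = 5.85 kt.
Corrected V ≈ 130.25 kt → 130 kt.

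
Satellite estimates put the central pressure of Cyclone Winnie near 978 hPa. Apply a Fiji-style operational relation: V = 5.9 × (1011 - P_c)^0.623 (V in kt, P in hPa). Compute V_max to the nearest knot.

ΔP = 1011 − 978 = 33 hPa.
33^0.623 ≈ 8.831.
V ≈ 5.9 × 8.831 ≈ 52.1 kt.

52 kt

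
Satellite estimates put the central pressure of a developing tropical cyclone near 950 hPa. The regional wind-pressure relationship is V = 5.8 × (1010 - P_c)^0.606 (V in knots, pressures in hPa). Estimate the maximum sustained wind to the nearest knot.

ΔP = 1010 − 950 = 60 hPa.
60^0.606 ≈ 11.955.
V ≈ 5.8 × 11.955 ≈ 69.3 kt.

69 kt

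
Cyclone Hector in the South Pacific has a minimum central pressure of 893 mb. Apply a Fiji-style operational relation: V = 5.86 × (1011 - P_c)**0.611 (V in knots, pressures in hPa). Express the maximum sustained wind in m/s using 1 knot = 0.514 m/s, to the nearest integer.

56 m/s

ΔP = 1011 − 893 = 118 mb.
V ≈ 5.86 × 118^0.611 = 5.86 × 18.447 ≈ 108.098 kt.
108.098 × 0.514 ≈ 55.56 m/s → 56 m/s.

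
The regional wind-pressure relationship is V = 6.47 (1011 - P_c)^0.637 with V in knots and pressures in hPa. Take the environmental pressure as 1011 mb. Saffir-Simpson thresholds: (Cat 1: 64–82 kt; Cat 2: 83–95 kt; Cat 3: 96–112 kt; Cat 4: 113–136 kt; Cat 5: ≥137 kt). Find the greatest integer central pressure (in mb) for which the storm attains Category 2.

956 mb

Category 2 begins at V = 83 kt.
Required ΔP = (83/6.47)^(1/0.637) = 12.828^1.570 ≈ 54.91 mb.
P_c ≤ 1011 − 54.91 = 956.09, so the highest integer P_c is 956 mb.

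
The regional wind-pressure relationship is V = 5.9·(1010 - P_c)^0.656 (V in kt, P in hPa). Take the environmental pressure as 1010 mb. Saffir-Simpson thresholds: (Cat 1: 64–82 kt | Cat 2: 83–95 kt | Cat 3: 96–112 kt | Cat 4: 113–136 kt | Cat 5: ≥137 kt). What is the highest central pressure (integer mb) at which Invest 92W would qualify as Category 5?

Category 5 begins at V = 137 kt.
Required ΔP = (137/5.9)^(1/0.656) = 23.220^1.524 ≈ 120.81 mb.
P_c ≤ 1010 − 120.81 = 889.19, so the highest integer P_c is 889 mb.

889 mb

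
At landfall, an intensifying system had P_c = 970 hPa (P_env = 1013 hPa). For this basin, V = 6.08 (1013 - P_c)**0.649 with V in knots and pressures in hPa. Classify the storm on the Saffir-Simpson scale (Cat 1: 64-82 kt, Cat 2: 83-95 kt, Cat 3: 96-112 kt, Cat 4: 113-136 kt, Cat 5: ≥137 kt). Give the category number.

ΔP = 1013 − 970 = 43 hPa.
V ≈ 6.08 × 43^0.649 = 6.08 × 11.48 ≈ 70 kt.
70 kt falls in the Category 1 band.

1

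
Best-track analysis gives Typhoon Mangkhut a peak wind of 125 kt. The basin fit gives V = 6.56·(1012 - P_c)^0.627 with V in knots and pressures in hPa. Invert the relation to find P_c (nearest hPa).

902 hPa

ΔP = (V / 6.56)^(1/0.627) = (125/6.56)^1.595.
125/6.56 = 19.055; 19.055^1.595 ≈ 110.02 hPa.
P_c = 1012 − 110.02 = 901.98 ≈ 902 hPa.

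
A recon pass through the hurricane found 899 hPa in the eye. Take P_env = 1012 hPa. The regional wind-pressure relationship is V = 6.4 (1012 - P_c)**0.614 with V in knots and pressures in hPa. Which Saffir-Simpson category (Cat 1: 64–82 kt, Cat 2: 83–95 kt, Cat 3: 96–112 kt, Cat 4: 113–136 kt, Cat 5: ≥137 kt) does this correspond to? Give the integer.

4

ΔP = 1012 − 899 = 113 hPa.
V ≈ 6.4 × 113^0.614 = 6.4 × 18.22 ≈ 117 kt.
117 kt falls in the Category 4 band.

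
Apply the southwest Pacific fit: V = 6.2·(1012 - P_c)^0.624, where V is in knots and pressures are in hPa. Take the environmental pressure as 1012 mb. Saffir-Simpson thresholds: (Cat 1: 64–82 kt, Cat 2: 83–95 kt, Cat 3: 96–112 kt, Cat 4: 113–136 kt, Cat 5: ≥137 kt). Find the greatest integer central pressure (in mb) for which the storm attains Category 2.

Category 2 begins at V = 83 kt.
Required ΔP = (83/6.2)^(1/0.624) = 13.387^1.603 ≈ 63.91 mb.
P_c ≤ 1012 − 63.91 = 948.09, so the highest integer P_c is 948 mb.

948 mb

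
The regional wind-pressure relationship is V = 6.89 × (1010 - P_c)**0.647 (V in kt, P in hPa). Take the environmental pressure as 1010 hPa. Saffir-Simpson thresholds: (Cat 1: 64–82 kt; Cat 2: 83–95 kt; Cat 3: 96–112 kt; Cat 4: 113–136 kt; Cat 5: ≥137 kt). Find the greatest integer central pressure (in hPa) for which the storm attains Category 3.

Category 3 begins at V = 96 kt.
Required ΔP = (96/6.89)^(1/0.647) = 13.933^1.546 ≈ 58.65 hPa.
P_c ≤ 1010 − 58.65 = 951.35, so the highest integer P_c is 951 hPa.

951 hPa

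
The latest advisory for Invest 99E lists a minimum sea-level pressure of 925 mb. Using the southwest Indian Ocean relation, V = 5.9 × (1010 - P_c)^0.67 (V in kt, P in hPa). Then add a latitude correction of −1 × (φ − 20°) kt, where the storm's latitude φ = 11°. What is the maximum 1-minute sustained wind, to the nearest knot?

125 kt

ΔP = 1010 − 925 = 85 mb.
85^0.67 ≈ 19.621.
V ≈ 5.9 × 19.621 ≈ 115.8 kt.
Latitude correction: −1 × (11 − 20) = 9 kt.
Corrected V ≈ 124.8 kt → 125 kt.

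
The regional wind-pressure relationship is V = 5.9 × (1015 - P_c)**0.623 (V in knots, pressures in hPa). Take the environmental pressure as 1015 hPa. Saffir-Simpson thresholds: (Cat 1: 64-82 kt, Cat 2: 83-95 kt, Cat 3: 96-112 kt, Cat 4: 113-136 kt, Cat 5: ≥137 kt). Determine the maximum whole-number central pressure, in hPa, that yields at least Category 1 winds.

Category 1 begins at V = 64 kt.
Required ΔP = (64/5.9)^(1/0.623) = 10.847^1.605 ≈ 45.90 hPa.
P_c ≤ 1015 − 45.90 = 969.10, so the highest integer P_c is 969 hPa.

969 hPa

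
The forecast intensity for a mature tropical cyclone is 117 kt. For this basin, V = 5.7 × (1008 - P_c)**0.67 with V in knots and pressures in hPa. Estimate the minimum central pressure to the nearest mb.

917 mb

ΔP = (V / 5.7)^(1/0.67) = (117/5.7)^1.493.
117/5.7 = 20.526; 20.526^1.493 ≈ 90.92 mb.
P_c = 1008 − 90.92 = 917.08 ≈ 917 mb.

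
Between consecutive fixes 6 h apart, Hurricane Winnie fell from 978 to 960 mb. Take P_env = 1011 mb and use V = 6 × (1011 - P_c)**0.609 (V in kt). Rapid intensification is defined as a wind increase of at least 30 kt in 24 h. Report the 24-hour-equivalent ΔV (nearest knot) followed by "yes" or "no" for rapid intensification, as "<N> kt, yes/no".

61 kt, yes

V₁: ΔP = 33, V ≈ 6 × 33^0.609 ≈ 50.46 kt.
V₂: ΔP = 51, V ≈ 6 × 51^0.609 ≈ 65.78 kt.
ΔV over 6 h = 15.32 kt → 24 h equivalent = 15.32 × 24/6 ≈ 61.28 kt.
61 kt ≥ 30 kt ⇒ rapid intensification.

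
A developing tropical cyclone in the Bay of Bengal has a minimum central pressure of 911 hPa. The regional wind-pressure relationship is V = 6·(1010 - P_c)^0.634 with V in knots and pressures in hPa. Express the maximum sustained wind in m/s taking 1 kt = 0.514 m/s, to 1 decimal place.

ΔP = 1010 − 911 = 99 hPa.
V ≈ 6 × 99^0.634 = 6 × 18.418 ≈ 110.506 kt.
110.506 × 0.514 ≈ 56.80 m/s → 56.8 m/s.

56.8 m/s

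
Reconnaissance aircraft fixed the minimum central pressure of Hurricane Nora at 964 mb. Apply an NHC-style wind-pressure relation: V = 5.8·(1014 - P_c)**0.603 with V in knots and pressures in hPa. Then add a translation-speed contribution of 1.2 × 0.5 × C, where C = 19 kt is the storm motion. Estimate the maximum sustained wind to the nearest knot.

ΔP = 1014 − 964 = 50 mb.
50^0.603 ≈ 10.580.
V ≈ 5.8 × 10.580 ≈ 61.4 kt.
Translation term: 1.2 × 0.5 × 19 = 11.4 kt.
Corrected V ≈ 72.8 kt → 73 kt.

73 kt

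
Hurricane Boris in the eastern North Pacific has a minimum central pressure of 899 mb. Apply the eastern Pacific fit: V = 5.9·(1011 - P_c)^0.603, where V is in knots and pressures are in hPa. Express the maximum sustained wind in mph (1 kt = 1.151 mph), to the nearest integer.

117 mph

ΔP = 1011 − 899 = 112 mb.
V ≈ 5.9 × 112^0.603 = 5.9 × 17.206 ≈ 101.515 kt.
101.515 × 1.151 ≈ 116.84 mph → 117 mph.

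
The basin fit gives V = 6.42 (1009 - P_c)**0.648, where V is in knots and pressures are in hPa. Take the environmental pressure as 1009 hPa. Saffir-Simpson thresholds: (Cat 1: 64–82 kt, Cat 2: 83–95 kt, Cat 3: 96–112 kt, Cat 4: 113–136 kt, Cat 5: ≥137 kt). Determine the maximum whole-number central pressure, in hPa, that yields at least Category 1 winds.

974 hPa

Category 1 begins at V = 64 kt.
Required ΔP = (64/6.42)^(1/0.648) = 9.969^1.543 ≈ 34.76 hPa.
P_c ≤ 1009 − 34.76 = 974.24, so the highest integer P_c is 974 hPa.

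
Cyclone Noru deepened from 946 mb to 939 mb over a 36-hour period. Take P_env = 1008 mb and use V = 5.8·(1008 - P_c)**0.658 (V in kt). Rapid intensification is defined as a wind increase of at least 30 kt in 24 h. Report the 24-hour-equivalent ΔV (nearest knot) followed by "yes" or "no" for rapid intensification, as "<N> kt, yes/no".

V₁: ΔP = 62, V ≈ 5.8 × 62^0.658 ≈ 87.66 kt.
V₂: ΔP = 69, V ≈ 5.8 × 69^0.658 ≈ 94.06 kt.
ΔV over 36 h = 6.40 kt → 24 h equivalent = 6.40 × 24/36 ≈ 4.27 kt.
4 kt < 30 kt ⇒ not rapid intensification.

4 kt, no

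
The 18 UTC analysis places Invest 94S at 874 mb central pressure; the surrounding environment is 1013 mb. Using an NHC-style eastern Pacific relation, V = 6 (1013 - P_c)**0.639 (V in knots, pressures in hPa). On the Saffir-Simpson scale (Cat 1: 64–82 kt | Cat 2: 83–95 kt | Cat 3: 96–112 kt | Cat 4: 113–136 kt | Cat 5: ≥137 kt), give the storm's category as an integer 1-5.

5

ΔP = 1013 − 874 = 139 mb.
V ≈ 6 × 139^0.639 = 6 × 23.41 ≈ 140 kt.
140 kt falls in the Category 5 band.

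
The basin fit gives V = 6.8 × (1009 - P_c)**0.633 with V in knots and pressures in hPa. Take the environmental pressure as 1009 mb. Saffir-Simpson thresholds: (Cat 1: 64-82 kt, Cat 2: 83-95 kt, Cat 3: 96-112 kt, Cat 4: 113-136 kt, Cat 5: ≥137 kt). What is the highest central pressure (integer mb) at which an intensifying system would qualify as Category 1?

Category 1 begins at V = 64 kt.
Required ΔP = (64/6.8)^(1/0.633) = 9.412^1.580 ≈ 34.53 mb.
P_c ≤ 1009 − 34.53 = 974.47, so the highest integer P_c is 974 mb.

974 mb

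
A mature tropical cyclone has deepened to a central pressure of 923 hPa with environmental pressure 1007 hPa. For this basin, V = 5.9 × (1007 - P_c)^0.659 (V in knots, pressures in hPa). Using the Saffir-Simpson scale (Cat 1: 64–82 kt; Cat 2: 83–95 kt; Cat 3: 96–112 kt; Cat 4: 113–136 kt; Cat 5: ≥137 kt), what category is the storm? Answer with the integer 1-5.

ΔP = 1007 − 923 = 84 hPa.
V ≈ 5.9 × 84^0.659 = 5.9 × 18.54 ≈ 109 kt.
109 kt falls in the Category 3 band.

3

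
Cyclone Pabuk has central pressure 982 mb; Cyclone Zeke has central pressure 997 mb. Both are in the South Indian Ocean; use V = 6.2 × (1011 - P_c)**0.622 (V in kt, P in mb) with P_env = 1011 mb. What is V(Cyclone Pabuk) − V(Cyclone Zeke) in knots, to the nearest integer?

Cyclone Pabuk: ΔP = 29; V ≈ 6.2 × 29^0.622 ≈ 50.35 kt.
Cyclone Zeke: ΔP = 14; V ≈ 6.2 × 14^0.622 ≈ 32.01 kt.
Difference ≈ 50.35 − 32.01 = 18.34 → 18 kt.

18 kt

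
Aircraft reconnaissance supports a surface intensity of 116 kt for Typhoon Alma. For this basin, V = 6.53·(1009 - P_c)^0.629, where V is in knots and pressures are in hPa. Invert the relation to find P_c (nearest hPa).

ΔP = (V / 6.53)^(1/0.629) = (116/6.53)^1.590.
116/6.53 = 17.764; 17.764^1.590 ≈ 96.95 hPa.
P_c = 1009 − 96.95 = 912.05 ≈ 912 hPa.

912 hPa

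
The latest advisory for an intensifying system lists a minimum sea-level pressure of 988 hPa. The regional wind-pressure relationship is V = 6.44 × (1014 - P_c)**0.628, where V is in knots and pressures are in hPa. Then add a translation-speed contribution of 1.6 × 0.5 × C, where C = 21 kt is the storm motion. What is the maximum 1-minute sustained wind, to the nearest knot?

67 kt

ΔP = 1014 − 988 = 26 hPa.
26^0.628 ≈ 7.738.
V ≈ 6.44 × 7.738 ≈ 49.8 kt.
Translation term: 1.6 × 0.5 × 21 = 16.8 kt.
Corrected V ≈ 66.6 kt → 67 kt.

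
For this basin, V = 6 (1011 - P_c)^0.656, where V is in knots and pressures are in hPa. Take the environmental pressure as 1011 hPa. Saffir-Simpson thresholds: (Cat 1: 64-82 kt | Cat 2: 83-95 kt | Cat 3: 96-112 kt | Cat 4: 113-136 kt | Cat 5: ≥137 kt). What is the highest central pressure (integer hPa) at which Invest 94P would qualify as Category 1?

Category 1 begins at V = 64 kt.
Required ΔP = (64/6)^(1/0.656) = 10.667^1.524 ≈ 36.91 hPa.
P_c ≤ 1011 − 36.91 = 974.09, so the highest integer P_c is 974 hPa.

974 hPa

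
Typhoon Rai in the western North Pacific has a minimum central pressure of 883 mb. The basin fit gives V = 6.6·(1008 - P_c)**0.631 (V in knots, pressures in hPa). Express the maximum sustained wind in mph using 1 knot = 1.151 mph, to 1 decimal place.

ΔP = 1008 − 883 = 125 mb.
V ≈ 6.6 × 125^0.631 = 6.6 × 21.045 ≈ 138.897 kt.
138.897 × 1.151 ≈ 159.87 mph → 159.9 mph.

159.9 mph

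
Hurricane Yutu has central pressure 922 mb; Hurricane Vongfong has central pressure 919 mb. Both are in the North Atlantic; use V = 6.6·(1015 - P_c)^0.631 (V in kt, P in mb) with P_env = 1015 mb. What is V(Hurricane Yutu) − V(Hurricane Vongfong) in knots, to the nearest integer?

Hurricane Yutu: ΔP = 93; V ≈ 6.6 × 93^0.631 ≈ 115.25 kt.
Hurricane Vongfong: ΔP = 96; V ≈ 6.6 × 96^0.631 ≈ 117.59 kt.
Difference ≈ 115.25 − 117.59 = -2.34 → -2 kt.

-2 kt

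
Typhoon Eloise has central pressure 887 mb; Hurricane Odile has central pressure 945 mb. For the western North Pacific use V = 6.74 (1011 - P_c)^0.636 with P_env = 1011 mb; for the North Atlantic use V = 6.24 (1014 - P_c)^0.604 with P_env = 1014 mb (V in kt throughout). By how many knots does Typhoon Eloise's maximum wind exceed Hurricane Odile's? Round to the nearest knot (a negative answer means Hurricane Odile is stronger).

Typhoon Eloise: ΔP = 124; V ≈ 6.74 × 124^0.636 ≈ 144.57 kt.
Hurricane Odile: ΔP = 69; V ≈ 6.24 × 69^0.604 ≈ 80.51 kt.
Difference ≈ 144.57 − 80.51 = 64.06 → 64 kt.

64 kt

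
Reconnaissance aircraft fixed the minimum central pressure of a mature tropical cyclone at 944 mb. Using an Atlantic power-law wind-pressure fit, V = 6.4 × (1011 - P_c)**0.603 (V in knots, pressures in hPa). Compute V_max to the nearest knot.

81 kt

ΔP = 1011 − 944 = 67 mb.
67^0.603 ≈ 12.622.
V ≈ 6.4 × 12.622 ≈ 80.8 kt.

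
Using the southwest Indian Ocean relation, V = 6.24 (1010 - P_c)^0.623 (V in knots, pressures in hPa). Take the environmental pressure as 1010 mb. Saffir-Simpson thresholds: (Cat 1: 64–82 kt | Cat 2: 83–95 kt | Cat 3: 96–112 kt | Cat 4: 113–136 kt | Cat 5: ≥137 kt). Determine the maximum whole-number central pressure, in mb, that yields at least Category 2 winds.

Category 2 begins at V = 83 kt.
Required ΔP = (83/6.24)^(1/0.623) = 13.301^1.605 ≈ 63.68 mb.
P_c ≤ 1010 − 63.68 = 946.32, so the highest integer P_c is 946 mb.

946 mb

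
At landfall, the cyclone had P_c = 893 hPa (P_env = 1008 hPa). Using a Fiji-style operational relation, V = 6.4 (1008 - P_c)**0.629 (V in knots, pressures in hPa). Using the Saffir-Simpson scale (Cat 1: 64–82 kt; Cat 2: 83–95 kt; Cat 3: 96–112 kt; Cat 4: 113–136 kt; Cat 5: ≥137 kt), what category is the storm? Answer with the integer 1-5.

4

ΔP = 1008 − 893 = 115 hPa.
V ≈ 6.4 × 115^0.629 = 6.4 × 19.78 ≈ 127 kt.
127 kt falls in the Category 4 band.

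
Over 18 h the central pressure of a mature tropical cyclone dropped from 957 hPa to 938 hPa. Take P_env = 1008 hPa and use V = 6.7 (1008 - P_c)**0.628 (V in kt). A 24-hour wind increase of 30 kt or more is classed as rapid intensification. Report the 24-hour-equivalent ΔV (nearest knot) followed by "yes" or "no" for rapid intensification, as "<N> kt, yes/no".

V₁: ΔP = 51, V ≈ 6.7 × 51^0.628 ≈ 79.15 kt.
V₂: ΔP = 70, V ≈ 6.7 × 70^0.628 ≈ 96.56 kt.
ΔV over 18 h = 17.41 kt → 24 h equivalent = 17.41 × 24/18 ≈ 23.21 kt.
23 kt < 30 kt ⇒ not rapid intensification.

23 kt, no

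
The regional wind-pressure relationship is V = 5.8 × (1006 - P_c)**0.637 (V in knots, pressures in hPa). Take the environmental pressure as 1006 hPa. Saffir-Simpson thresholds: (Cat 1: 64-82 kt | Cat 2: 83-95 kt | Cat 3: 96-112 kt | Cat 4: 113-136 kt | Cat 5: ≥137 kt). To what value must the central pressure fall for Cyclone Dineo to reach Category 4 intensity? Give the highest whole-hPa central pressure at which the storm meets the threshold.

900 hPa

Category 4 begins at V = 113 kt.
Required ΔP = (113/5.8)^(1/0.637) = 19.483^1.570 ≈ 105.82 hPa.
P_c ≤ 1006 − 105.82 = 900.18, so the highest integer P_c is 900 hPa.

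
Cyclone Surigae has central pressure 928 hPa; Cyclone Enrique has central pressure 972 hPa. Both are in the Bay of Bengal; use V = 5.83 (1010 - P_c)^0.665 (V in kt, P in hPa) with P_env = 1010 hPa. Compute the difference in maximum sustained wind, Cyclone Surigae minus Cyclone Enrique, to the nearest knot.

44 kt

Cyclone Surigae: ΔP = 82; V ≈ 5.83 × 82^0.665 ≈ 109.23 kt.
Cyclone Enrique: ΔP = 38; V ≈ 5.83 × 38^0.665 ≈ 65.50 kt.
Difference ≈ 109.23 − 65.50 = 43.73 → 44 kt.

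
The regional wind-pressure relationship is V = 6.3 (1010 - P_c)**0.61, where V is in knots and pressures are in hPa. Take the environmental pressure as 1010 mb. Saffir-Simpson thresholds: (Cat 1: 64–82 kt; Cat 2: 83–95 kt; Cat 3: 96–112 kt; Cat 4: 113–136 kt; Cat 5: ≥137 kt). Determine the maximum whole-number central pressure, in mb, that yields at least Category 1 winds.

965 mb

Category 1 begins at V = 64 kt.
Required ΔP = (64/6.3)^(1/0.61) = 10.159^1.639 ≈ 44.73 mb.
P_c ≤ 1010 − 44.73 = 965.27, so the highest integer P_c is 965 mb.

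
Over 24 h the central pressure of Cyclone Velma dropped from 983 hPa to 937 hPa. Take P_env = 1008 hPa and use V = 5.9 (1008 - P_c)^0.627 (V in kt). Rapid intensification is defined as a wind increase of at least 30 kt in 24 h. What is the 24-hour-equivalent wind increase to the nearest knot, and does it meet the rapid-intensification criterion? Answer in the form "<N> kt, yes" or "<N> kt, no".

41 kt, yes

V₁: ΔP = 25, V ≈ 5.9 × 25^0.627 ≈ 44.40 kt.
V₂: ΔP = 71, V ≈ 5.9 × 71^0.627 ≈ 85.43 kt.
ΔV over 24 h = 41.03 kt → 24 h equivalent = 41.03 × 24/24 ≈ 41.03 kt.
41 kt ≥ 30 kt ⇒ rapid intensification.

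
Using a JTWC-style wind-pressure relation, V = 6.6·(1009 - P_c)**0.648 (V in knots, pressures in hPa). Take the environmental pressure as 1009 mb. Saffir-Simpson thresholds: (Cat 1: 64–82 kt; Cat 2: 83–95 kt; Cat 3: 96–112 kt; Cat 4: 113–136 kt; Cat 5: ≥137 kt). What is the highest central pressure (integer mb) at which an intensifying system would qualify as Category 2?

959 mb

Category 2 begins at V = 83 kt.
Required ΔP = (83/6.6)^(1/0.648) = 12.576^1.543 ≈ 49.75 mb.
P_c ≤ 1009 − 49.75 = 959.25, so the highest integer P_c is 959 mb.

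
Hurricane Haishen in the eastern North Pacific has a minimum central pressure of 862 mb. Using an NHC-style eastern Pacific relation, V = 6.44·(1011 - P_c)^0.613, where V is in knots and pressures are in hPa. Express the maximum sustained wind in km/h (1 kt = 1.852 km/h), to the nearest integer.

256 km/h

ΔP = 1011 − 862 = 149 mb.
V ≈ 6.44 × 149^0.613 = 6.44 × 21.486 ≈ 138.372 kt.
138.372 × 1.852 ≈ 256.27 km/h → 256 km/h.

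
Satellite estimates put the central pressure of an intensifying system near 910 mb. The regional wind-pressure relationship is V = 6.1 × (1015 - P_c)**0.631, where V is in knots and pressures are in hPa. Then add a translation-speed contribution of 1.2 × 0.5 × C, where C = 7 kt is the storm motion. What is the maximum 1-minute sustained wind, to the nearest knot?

119 kt

ΔP = 1015 − 910 = 105 mb.
105^0.631 ≈ 18.853.
V ≈ 6.1 × 18.853 ≈ 115.0 kt.
Translation term: 1.2 × 0.5 × 7 = 4.2 kt.
Corrected V ≈ 119.2 kt → 119 kt.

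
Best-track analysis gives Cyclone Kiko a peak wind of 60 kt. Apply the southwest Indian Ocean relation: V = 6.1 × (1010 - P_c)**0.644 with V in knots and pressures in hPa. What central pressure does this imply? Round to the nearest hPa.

ΔP = (V / 6.1)^(1/0.644) = (60/6.1)^1.553.
60/6.1 = 9.836; 9.836^1.553 ≈ 34.81 hPa.
P_c = 1010 − 34.81 = 975.19 ≈ 975 hPa.

975 hPa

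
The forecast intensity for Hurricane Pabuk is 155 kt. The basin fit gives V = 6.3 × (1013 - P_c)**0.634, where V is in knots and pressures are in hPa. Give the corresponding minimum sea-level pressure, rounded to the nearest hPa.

ΔP = (V / 6.3)^(1/0.634) = (155/6.3)^1.577.
155/6.3 = 24.603; 24.603^1.577 ≈ 156.31 hPa.
P_c = 1013 − 156.31 = 856.69 ≈ 857 hPa.

857 hPa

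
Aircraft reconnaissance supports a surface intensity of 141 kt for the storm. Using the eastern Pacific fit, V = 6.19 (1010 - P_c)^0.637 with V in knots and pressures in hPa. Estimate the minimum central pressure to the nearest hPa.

875 hPa

ΔP = (V / 6.19)^(1/0.637) = (141/6.19)^1.570.
141/6.19 = 22.779; 22.779^1.570 ≈ 135.25 hPa.
P_c = 1010 − 135.25 = 874.75 ≈ 875 hPa.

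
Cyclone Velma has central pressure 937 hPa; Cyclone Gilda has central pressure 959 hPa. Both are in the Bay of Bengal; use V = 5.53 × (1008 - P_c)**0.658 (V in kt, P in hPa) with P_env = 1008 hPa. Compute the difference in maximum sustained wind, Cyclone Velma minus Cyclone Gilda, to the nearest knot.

Cyclone Velma: ΔP = 71; V ≈ 5.53 × 71^0.658 ≈ 91.38 kt.
Cyclone Gilda: ΔP = 49; V ≈ 5.53 × 49^0.658 ≈ 71.59 kt.
Difference ≈ 91.38 − 71.59 = 19.79 → 20 kt.

20 kt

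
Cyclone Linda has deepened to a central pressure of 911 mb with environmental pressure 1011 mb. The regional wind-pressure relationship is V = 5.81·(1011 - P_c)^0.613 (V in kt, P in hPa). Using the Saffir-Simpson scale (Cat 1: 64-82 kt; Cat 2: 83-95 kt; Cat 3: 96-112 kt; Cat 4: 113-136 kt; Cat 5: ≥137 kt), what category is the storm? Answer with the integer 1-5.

ΔP = 1011 − 911 = 100 mb.
V ≈ 5.81 × 100^0.613 = 5.81 × 16.83 ≈ 98 kt.
98 kt falls in the Category 3 band.

3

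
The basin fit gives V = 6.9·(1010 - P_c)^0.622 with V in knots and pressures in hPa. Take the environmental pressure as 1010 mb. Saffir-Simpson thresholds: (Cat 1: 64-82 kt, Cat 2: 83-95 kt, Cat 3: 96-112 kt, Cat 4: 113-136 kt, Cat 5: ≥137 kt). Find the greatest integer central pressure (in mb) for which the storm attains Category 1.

974 mb

Category 1 begins at V = 64 kt.
Required ΔP = (64/6.9)^(1/0.622) = 9.275^1.608 ≈ 35.91 mb.
P_c ≤ 1010 − 35.91 = 974.09, so the highest integer P_c is 974 mb.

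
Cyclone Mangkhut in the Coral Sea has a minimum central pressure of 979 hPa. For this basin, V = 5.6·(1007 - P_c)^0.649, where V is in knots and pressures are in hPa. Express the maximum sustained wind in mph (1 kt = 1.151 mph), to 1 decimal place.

56.0 mph

ΔP = 1007 − 979 = 28 hPa.
V ≈ 5.6 × 28^0.649 = 5.6 × 8.694 ≈ 48.685 kt.
48.685 × 1.151 ≈ 56.04 mph → 56.0 mph.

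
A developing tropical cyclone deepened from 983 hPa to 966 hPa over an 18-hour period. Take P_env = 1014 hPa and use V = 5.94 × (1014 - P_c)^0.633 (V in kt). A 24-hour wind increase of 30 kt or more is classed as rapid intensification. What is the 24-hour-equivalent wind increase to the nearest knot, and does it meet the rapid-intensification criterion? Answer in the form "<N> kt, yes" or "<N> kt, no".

V₁: ΔP = 31, V ≈ 5.94 × 31^0.633 ≈ 52.22 kt.
V₂: ΔP = 48, V ≈ 5.94 × 48^0.633 ≈ 68.87 kt.
ΔV over 18 h = 16.65 kt → 24 h equivalent = 16.65 × 24/18 ≈ 22.20 kt.
22 kt < 30 kt ⇒ not rapid intensification.

22 kt, no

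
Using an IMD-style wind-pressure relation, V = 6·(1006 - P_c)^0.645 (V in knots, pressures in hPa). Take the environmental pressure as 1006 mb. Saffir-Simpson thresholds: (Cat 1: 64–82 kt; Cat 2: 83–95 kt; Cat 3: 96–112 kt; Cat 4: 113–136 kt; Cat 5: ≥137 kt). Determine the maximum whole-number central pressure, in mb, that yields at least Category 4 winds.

911 mb

Category 4 begins at V = 113 kt.
Required ΔP = (113/6)^(1/0.645) = 18.833^1.550 ≈ 94.76 mb.
P_c ≤ 1006 − 94.76 = 911.24, so the highest integer P_c is 911 mb.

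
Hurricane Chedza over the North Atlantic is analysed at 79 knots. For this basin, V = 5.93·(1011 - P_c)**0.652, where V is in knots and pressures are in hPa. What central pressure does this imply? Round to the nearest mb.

ΔP = (V / 5.93)^(1/0.652) = (79/5.93)^1.534.
79/5.93 = 13.322; 13.322^1.534 ≈ 53.06 mb.
P_c = 1011 − 53.06 = 957.94 ≈ 958 mb.

958 mb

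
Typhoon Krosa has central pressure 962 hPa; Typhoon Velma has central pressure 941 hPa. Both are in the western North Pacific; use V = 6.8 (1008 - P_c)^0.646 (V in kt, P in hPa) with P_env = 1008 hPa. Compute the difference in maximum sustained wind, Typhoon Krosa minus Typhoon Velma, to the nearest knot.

-22 kt

Typhoon Krosa: ΔP = 46; V ≈ 6.8 × 46^0.646 ≈ 80.66 kt.
Typhoon Velma: ΔP = 67; V ≈ 6.8 × 67^0.646 ≈ 102.84 kt.
Difference ≈ 80.66 − 102.84 = -22.18 → -22 kt.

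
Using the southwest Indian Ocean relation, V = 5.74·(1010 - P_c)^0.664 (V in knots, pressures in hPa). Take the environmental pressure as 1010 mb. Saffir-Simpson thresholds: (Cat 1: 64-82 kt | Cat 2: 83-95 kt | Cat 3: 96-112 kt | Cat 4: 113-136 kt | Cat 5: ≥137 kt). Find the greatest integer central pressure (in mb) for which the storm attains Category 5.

891 mb

Category 5 begins at V = 137 kt.
Required ΔP = (137/5.74)^(1/0.664) = 23.868^1.506 ≈ 118.85 mb.
P_c ≤ 1010 − 118.85 = 891.15, so the highest integer P_c is 891 mb.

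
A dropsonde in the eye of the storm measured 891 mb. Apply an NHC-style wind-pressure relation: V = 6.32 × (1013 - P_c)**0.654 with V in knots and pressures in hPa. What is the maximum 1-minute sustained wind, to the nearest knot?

146 kt

ΔP = 1013 − 891 = 122 mb.
122^0.654 ≈ 23.146.
V ≈ 6.32 × 23.146 ≈ 146.3 kt.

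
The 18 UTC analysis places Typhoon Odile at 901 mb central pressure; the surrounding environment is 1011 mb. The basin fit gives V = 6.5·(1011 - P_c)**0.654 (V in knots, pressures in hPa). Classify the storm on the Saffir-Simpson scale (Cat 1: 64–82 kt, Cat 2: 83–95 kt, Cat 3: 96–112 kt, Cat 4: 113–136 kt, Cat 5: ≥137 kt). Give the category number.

5

ΔP = 1011 − 901 = 110 mb.
V ≈ 6.5 × 110^0.654 = 6.5 × 21.63 ≈ 141 kt.
141 kt falls in the Category 5 band.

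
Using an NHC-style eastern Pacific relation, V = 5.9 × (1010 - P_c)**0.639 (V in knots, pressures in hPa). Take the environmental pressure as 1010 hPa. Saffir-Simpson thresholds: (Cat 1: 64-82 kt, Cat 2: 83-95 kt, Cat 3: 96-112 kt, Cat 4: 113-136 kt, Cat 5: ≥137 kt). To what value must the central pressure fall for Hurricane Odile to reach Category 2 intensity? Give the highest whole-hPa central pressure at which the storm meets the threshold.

947 hPa

Category 2 begins at V = 83 kt.
Required ΔP = (83/5.9)^(1/0.639) = 14.068^1.565 ≈ 62.65 hPa.
P_c ≤ 1010 − 62.65 = 947.35, so the highest integer P_c is 947 hPa.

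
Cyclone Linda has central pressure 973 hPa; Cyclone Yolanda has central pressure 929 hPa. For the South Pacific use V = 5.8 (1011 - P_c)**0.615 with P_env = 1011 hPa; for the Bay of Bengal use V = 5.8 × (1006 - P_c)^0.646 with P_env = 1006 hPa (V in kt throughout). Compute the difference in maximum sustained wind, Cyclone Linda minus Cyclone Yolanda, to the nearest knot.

-42 kt

Cyclone Linda: ΔP = 38; V ≈ 5.8 × 38^0.615 ≈ 54.32 kt.
Cyclone Yolanda: ΔP = 77; V ≈ 5.8 × 77^0.646 ≈ 95.96 kt.
Difference ≈ 54.32 − 95.96 = -41.64 → -42 kt.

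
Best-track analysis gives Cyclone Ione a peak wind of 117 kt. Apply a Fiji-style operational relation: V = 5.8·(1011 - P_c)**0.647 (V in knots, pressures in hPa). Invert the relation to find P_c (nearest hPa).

ΔP = (V / 5.8)^(1/0.647) = (117/5.8)^1.546.
117/5.8 = 20.172; 20.172^1.546 ≈ 103.90 hPa.
P_c = 1011 − 103.90 = 907.10 ≈ 907 hPa.

907 hPa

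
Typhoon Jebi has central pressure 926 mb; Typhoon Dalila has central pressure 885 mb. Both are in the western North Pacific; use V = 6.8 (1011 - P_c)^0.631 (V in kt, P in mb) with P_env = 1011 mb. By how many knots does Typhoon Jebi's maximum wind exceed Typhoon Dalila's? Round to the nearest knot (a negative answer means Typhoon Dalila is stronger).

-32 kt

Typhoon Jebi: ΔP = 85; V ≈ 6.8 × 85^0.631 ≈ 112.19 kt.
Typhoon Dalila: ΔP = 126; V ≈ 6.8 × 126^0.631 ≈ 143.83 kt.
Difference ≈ 112.19 − 143.83 = -31.64 → -32 kt.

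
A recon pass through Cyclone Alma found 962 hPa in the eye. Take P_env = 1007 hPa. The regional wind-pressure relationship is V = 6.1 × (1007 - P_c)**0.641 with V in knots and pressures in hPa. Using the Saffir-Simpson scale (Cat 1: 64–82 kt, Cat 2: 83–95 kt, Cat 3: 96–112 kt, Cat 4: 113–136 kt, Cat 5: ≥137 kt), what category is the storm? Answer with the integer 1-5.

ΔP = 1007 − 962 = 45 hPa.
V ≈ 6.1 × 45^0.641 = 6.1 × 11.47 ≈ 70 kt.
70 kt falls in the Category 1 band.

1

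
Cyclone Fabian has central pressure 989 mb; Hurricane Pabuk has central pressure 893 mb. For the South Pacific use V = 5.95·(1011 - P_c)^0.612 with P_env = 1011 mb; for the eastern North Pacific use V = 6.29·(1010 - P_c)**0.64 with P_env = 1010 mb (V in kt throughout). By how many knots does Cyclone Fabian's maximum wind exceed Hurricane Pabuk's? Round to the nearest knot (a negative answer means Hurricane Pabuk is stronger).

Cyclone Fabian: ΔP = 22; V ≈ 5.95 × 22^0.612 ≈ 39.45 kt.
Hurricane Pabuk: ΔP = 117; V ≈ 6.29 × 117^0.64 ≈ 132.52 kt.
Difference ≈ 39.45 − 132.52 = -93.07 → -93 kt.

-93 kt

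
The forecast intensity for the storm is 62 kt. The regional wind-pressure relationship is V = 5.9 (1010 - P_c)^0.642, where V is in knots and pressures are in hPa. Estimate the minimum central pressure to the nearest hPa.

971 hPa

ΔP = (V / 5.9)^(1/0.642) = (62/5.9)^1.558.
62/5.9 = 10.508; 10.508^1.558 ≈ 39.01 hPa.
P_c = 1010 − 39.01 = 970.99 ≈ 971 hPa.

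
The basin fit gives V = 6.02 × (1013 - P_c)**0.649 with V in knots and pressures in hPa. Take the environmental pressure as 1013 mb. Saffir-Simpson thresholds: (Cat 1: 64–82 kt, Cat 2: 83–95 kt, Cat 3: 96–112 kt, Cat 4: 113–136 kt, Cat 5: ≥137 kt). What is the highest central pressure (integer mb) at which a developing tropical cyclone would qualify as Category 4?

921 mb

Category 4 begins at V = 113 kt.
Required ΔP = (113/6.02)^(1/0.649) = 18.771^1.541 ≈ 91.67 mb.
P_c ≤ 1013 − 91.67 = 921.33, so the highest integer P_c is 921 mb.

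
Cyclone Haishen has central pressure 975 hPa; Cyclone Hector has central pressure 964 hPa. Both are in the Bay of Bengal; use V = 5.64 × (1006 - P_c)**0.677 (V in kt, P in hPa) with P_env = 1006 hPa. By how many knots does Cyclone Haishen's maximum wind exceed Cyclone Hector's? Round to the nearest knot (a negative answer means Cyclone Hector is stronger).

Cyclone Haishen: ΔP = 31; V ≈ 5.64 × 31^0.677 ≈ 57.67 kt.
Cyclone Hector: ΔP = 42; V ≈ 5.64 × 42^0.677 ≈ 70.83 kt.
Difference ≈ 57.67 − 70.83 = -13.16 → -13 kt.

-13 kt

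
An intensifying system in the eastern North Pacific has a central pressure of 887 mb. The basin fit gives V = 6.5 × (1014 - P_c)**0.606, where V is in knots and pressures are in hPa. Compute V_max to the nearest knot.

122 kt

ΔP = 1014 − 887 = 127 mb.
127^0.606 ≈ 18.832.
V ≈ 6.5 × 18.832 ≈ 122.4 kt.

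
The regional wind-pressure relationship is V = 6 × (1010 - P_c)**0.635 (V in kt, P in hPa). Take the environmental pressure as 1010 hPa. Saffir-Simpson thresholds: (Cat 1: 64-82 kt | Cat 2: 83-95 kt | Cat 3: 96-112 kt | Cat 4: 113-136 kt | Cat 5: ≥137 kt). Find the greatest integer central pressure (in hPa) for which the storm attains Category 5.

Category 5 begins at V = 137 kt.
Required ΔP = (137/6)^(1/0.635) = 22.833^1.575 ≈ 137.87 hPa.
P_c ≤ 1010 − 137.87 = 872.13, so the highest integer P_c is 872 hPa.

872 hPa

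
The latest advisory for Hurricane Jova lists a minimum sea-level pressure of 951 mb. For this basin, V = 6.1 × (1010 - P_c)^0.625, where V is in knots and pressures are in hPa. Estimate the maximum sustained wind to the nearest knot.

78 kt

ΔP = 1010 − 951 = 59 mb.
59^0.625 ≈ 12.787.
V ≈ 6.1 × 12.787 ≈ 78.0 kt.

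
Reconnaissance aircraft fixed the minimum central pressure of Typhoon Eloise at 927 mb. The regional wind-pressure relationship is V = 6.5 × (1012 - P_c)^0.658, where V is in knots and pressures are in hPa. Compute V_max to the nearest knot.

121 kt

ΔP = 1012 − 927 = 85 mb.
85^0.658 ≈ 18.602.
V ≈ 6.5 × 18.602 ≈ 120.9 kt.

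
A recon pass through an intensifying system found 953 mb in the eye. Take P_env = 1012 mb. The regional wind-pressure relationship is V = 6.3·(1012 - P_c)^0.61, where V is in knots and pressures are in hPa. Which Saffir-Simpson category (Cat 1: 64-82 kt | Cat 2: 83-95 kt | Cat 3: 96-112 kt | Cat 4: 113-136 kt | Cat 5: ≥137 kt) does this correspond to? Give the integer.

ΔP = 1012 − 953 = 59 mb.
V ≈ 6.3 × 59^0.61 = 6.3 × 12.03 ≈ 76 kt.
76 kt falls in the Category 1 band.

1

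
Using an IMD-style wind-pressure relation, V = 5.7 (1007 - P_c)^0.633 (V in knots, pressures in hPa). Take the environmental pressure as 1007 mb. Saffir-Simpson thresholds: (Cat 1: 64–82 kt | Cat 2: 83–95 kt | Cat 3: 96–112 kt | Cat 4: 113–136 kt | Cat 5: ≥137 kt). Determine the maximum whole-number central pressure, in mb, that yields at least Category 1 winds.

Category 1 begins at V = 64 kt.
Required ΔP = (64/5.7)^(1/0.633) = 11.228^1.580 ≈ 45.63 mb.
P_c ≤ 1007 − 45.63 = 961.37, so the highest integer P_c is 961 mb.

961 mb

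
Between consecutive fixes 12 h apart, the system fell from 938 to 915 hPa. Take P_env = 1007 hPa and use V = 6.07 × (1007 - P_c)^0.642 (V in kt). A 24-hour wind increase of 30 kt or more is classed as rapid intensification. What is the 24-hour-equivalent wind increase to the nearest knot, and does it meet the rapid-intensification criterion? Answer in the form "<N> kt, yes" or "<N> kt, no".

V₁: ΔP = 69, V ≈ 6.07 × 69^0.642 ≈ 91.99 kt.
V₂: ΔP = 92, V ≈ 6.07 × 92^0.642 ≈ 110.65 kt.
ΔV over 12 h = 18.66 kt → 24 h equivalent = 18.66 × 24/12 ≈ 37.32 kt.
37 kt ≥ 30 kt ⇒ rapid intensification.

37 kt, yes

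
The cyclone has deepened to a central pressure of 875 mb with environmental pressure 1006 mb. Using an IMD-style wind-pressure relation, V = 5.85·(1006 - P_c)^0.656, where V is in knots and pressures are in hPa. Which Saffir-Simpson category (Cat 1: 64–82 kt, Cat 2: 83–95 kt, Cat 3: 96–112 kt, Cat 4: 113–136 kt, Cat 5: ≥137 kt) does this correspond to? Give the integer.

5

ΔP = 1006 − 875 = 131 mb.
V ≈ 5.85 × 131^0.656 = 5.85 × 24.49 ≈ 143 kt.
143 kt falls in the Category 5 band.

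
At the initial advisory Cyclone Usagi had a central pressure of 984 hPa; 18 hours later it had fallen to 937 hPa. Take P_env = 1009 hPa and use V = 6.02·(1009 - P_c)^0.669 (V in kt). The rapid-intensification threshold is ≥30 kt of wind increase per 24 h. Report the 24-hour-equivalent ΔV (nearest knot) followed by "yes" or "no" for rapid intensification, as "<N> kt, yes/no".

V₁: ΔP = 25, V ≈ 6.02 × 25^0.669 ≈ 51.86 kt.
V₂: ΔP = 72, V ≈ 6.02 × 72^0.669 ≈ 105.23 kt.
ΔV over 18 h = 53.37 kt → 24 h equivalent = 53.37 × 24/18 ≈ 71.16 kt.
71 kt ≥ 30 kt ⇒ rapid intensification.

71 kt, yes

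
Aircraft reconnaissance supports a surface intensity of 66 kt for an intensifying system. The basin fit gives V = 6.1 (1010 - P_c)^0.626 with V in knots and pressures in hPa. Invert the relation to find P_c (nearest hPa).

965 hPa

ΔP = (V / 6.1)^(1/0.626) = (66/6.1)^1.597.
66/6.1 = 10.820; 10.820^1.597 ≈ 44.88 hPa.
P_c = 1010 − 44.88 = 965.12 ≈ 965 hPa.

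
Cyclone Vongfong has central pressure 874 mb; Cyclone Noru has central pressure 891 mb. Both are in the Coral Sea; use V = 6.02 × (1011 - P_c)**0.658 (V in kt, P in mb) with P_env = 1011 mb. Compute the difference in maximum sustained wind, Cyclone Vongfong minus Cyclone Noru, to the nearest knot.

13 kt

Cyclone Vongfong: ΔP = 137; V ≈ 6.02 × 137^0.658 ≈ 153.31 kt.
Cyclone Noru: ΔP = 120; V ≈ 6.02 × 120^0.658 ≈ 140.51 kt.
Difference ≈ 153.31 − 140.51 = 12.80 → 13 kt.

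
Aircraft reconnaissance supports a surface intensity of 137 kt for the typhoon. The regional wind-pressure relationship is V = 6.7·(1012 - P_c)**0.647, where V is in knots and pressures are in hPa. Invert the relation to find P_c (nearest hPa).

ΔP = (V / 6.7)^(1/0.647) = (137/6.7)^1.546.
137/6.7 = 20.448; 20.448^1.546 ≈ 106.10 hPa.
P_c = 1012 − 106.10 = 905.90 ≈ 906 hPa.

906 hPa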